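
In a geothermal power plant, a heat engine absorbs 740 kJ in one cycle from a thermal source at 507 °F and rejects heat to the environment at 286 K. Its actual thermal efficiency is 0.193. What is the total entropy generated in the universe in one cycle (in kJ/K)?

ΔS_univ ≈ 0.710 kJ/K

T_H = 507 °F → (507 − 32) × 5/9 = 263.89 °C = 537.04 K.
W = η·Q_H = 0.193 × 740 = 142.8 kJ, so Q_C = Q_H − W = 597.2 kJ.
The hot reservoir loses entropy Q_H/T_H = 740/537.04 = 1.378 kJ/K; the cold reservoir gains Q_C/T_C = 597.2/286.00 = 2.088 kJ/K.
ΔS_univ = −Q_H/T_H + Q_C/T_C = 0.710 kJ/K (> 0, since η = 0.193 < η_Carnot = 0.467).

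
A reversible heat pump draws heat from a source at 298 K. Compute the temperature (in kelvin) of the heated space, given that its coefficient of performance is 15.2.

COP_HP = T_H/(T_H − T_C) ⇒ T_H = T_C·COP_HP/(COP_HP − 1) = 298.00 × 15.2/(15.2 − 1) = 319 K.

T_H ≈ 319 K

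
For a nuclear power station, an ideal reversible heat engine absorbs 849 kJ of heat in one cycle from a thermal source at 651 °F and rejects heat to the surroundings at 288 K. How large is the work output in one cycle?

T_H = 651 °F → (651 − 32) × 5/9 = 343.89 °C = 617.04 K.
η_rev = 1 − T_C/T_H = 1 − 288.00/617.04 = 0.5333.
W = η·Q_H = 0.5333 × 849 = 452.7 kJ.

W ≈ 452.7 kJ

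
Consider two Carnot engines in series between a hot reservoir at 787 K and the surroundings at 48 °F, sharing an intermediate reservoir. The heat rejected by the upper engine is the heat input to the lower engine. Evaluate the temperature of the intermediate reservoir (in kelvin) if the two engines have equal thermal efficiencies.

T_C = 48 °F → (48 − 32) × 5/9 = 8.89 °C = 282.04 K.
Equal efficiencies require 1 − T_m/T_H = 1 − T_C/T_m, i.e. T_m/T_H = T_C/T_m, so T_m = √(T_H·T_C) = √(787.00 × 282.04) = 471 K.

T_m ≈ 471 K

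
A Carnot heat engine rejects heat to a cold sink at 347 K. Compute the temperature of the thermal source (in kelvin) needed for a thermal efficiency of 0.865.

From η = 1 − T_C/T_H, solving for T_H gives T_H = T_C/(1 − η) = 347.00/(1 − 0.865) = 2570 K.

T_H ≈ 2570 K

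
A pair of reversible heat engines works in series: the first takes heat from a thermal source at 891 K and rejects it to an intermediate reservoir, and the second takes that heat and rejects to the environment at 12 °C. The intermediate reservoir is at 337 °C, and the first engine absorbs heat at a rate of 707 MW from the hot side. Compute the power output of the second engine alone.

T_C = 12 °C → 12 + 273.15 = 285.15 K.
T_m = 337 °C → 337 + 273.15 = 610.15 K.
Heat entering the second stage: Q_m = Q_H·(T_m/T_H) = 707 × 610.15/891.00 = 484 MW.
Second-stage efficiency η₂ = 1 − T_C/T_m = 1 − 285.15/610.15 = 0.5327, so W₂ = η₂·Q_m = 258 MW.

Ẇ₂ ≈ 258 MW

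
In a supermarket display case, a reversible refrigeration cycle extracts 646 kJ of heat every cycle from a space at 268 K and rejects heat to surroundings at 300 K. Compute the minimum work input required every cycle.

W_in ≈ 77.13 kJ

For a reversible refrigerator, COP_R = T_C/(T_H − T_C) = 268.00/32.00 = 8.3750.
W = Q_C/COP_R = 646/8.3750 = 77.13 kJ.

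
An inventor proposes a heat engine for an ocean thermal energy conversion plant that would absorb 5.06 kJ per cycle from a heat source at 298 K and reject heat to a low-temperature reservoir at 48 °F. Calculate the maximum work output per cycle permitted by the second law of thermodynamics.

W_max ≈ 0.271 kJ

T_C = 48 °F → (48 − 32) × 5/9 = 8.89 °C = 282.04 K.
The second-law ceiling is the Carnot efficiency, η_max = 1 − T_C/T_H = 1 − 282.04/298.00 = 0.0536.
W_max = η_max · Q_H = 0.0536 × 5.06 = 0.271 kJ.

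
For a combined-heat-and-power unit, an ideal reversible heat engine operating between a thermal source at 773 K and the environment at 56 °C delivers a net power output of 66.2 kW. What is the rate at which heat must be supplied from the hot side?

Q̇_H ≈ 115 kW

T_C = 56 °C → 56 + 273.15 = 329.15 K.
Since the cycle is reversible, η = 1 − T_C/T_H = 1 − 329.15/773.00 = 0.5742.
Q_H = W/η = 66.2/0.5742 = 115 kW.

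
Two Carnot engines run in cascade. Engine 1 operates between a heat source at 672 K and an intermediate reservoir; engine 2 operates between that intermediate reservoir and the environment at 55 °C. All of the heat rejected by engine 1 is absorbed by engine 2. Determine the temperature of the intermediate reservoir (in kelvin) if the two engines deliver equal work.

T_m ≈ 500.1 K

T_C = 55 °C → 55 + 273.15 = 328.15 K.
For reversible stages Q_m = Q_H·(T_m/T_H). Setting W₁ = Q_H(1 − T_m/T_H) equal to W₂ = Q_m(1 − T_C/T_m) = Q_H·(T_m − T_C)/T_H gives T_H − T_m = T_m − T_C, so T_m = (T_H + T_C)/2 = (672.00 + 328.15)/2 = 500.1 K.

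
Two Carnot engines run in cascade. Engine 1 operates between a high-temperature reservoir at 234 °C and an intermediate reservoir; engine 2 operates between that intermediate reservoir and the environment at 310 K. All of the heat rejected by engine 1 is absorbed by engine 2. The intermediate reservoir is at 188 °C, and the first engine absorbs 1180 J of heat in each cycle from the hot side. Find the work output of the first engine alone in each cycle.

W₁ ≈ 107 J

T_H = 234 °C → 234 + 273.15 = 507.15 K.
T_m = 188 °C → 188 + 273.15 = 461.15 K.
First-stage efficiency η₁ = 1 − T_m/T_H = 1 − 461.15/507.15 = 0.0907.
W₁ = η₁·Q_H = 0.0907 × 1180 = 107 J.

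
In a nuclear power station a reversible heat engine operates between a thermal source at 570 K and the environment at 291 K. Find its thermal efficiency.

η_rev = 1 − T_C/T_H = 1 − 291.00/570.00 = 0.4895.

η ≈ 0.4895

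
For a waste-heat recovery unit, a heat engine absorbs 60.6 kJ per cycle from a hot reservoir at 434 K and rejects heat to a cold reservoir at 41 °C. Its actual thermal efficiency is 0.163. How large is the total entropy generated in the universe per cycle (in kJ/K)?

T_C = 41 °C → 41 + 273.15 = 314.15 K.
W = η·Q_H = 0.163 × 60.6 = 9.878 kJ, so Q_C = Q_H − W = 50.72 kJ.
Reservoir entropy changes: ΔS_H = −Q_H/T_H = −60.6/434.00 = -0.1396 kJ/K and ΔS_C = +Q_C/T_C = 50.72/314.15 = 0.1615 kJ/K.
ΔS_univ = −Q_H/T_H + Q_C/T_C = 0.02183 kJ/K (> 0, since η = 0.163 < η_Carnot = 0.276).

ΔS_univ ≈ 0.02183 kJ/K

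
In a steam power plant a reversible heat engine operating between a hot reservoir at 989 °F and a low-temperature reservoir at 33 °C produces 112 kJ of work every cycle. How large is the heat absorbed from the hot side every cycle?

T_H = 989 °F → (989 − 32) × 5/9 = 531.67 °C = 804.82 K.
T_C = 33 °C → 33 + 273.15 = 306.15 K.
Since the cycle is reversible, η = 1 − T_C/T_H = 1 − 306.15/804.82 = 0.6196.
Q_H = W/η = 112/0.6196 = 180.8 kJ.

Q_H ≈ 180.8 kJ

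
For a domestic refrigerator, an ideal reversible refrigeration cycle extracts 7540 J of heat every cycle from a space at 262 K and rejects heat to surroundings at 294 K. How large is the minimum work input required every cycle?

W_in ≈ 921 J

COP_R = T_C/(T_H − T_C) = 262.00/32.00 = 8.1875.
W = Q_C/COP_R = 7540/8.1875 = 921 J.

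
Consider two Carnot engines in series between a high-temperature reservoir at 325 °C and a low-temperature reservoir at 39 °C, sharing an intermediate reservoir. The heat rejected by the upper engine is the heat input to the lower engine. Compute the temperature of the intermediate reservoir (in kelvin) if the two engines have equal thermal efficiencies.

T_m ≈ 432 K

T_H = 325 °C → 325 + 273.15 = 598.15 K.
T_C = 39 °C → 39 + 273.15 = 312.15 K.
Equal efficiencies require 1 − T_m/T_H = 1 − T_C/T_m, i.e. T_m/T_H = T_C/T_m, so T_m = √(T_H·T_C) = √(598.15 × 312.15) = 432 K.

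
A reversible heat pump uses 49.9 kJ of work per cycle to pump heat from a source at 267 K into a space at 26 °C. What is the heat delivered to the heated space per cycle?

T_H = 26 °C → 26 + 273.15 = 299.15 K.
COP_HP = T_H/(T_H − T_C) = 299.15/32.15 = 9.3048.
Q_H = COP_HP · W = 9.3048 × 49.9 = 464.3 kJ.

Q_H ≈ 464.3 kJ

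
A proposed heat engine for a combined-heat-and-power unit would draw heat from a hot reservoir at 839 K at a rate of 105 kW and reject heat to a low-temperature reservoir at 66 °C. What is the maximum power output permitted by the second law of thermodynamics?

T_C = 66 °C → 66 + 273.15 = 339.15 K.
The second-law ceiling is the Carnot efficiency, η_max = 1 − T_C/T_H = 1 − 339.15/839.00 = 0.5958.
W_max = η_max · Q_H = 0.5958 × 105 = 62.56 kW.

Ẇ_max ≈ 62.56 kW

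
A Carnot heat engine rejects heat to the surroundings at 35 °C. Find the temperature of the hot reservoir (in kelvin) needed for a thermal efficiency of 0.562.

T_H ≈ 704 K

T_C = 35 °C → 35 + 273.15 = 308.15 K.
From η = 1 − T_C/T_H, solving for T_H gives T_H = T_C/(1 − η) = 308.15/(1 − 0.562) = 704 K.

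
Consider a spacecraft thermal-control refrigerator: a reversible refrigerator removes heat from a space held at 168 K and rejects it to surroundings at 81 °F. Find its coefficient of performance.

T_H = 81 °F → (81 − 32) × 5/9 = 27.22 °C = 300.37 K.
COP_R = T_C/(T_H − T_C) = 168.00/(300.37 − 168.00) = 1.27.

COP_R ≈ 1.27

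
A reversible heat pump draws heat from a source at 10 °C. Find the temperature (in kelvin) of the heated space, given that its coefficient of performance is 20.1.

T_H ≈ 298 K

T_C = 10 °C → 10 + 273.15 = 283.15 K.
COP_HP = T_H/(T_H − T_C) ⇒ T_H = T_C·COP_HP/(COP_HP − 1) = 283.15 × 20.1/(20.1 − 1) = 298 K.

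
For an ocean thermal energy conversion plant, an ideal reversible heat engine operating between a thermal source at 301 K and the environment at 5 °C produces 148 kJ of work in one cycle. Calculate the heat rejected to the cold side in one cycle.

Q_C ≈ 1800 kJ

T_C = 5 °C → 5 + 273.15 = 278.15 K.
The Carnot efficiency is η = 1 − T_C/T_H = 1 − 278.15/301.00 = 0.0759.
Since Q_C/Q_H = T_C/T_H and Q_H = W/η, Q_C = W·T_C/(T_H − T_C) = 148 × 278.15/22.85 = 1800 kJ.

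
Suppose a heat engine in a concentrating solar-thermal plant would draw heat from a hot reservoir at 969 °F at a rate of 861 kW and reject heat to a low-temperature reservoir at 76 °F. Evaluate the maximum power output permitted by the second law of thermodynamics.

T_H = 969 °F → (969 − 32) × 5/9 = 520.56 °C = 793.71 K.
T_C = 76 °F → (76 − 32) × 5/9 = 24.44 °C = 297.59 K.
By the Carnot theorem, η_max = 1 − T_C/T_H = 1 − 297.59/793.71 = 0.6251.
W_max = η_max · Q_H = 0.6251 × 861 = 538.2 kW.

Ẇ_max ≈ 538.2 kW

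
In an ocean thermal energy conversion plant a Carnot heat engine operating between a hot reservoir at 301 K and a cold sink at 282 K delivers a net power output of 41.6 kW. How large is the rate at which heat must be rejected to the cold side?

Q̇_C ≈ 617.4 kW

The Carnot efficiency is η = 1 − T_C/T_H = 1 − 282.00/301.00 = 0.0631.
Since Q_C/Q_H = T_C/T_H and Q_H = W/η, Q_C = W·T_C/(T_H − T_C) = 41.6 × 282.00/19.00 = 617.4 kW.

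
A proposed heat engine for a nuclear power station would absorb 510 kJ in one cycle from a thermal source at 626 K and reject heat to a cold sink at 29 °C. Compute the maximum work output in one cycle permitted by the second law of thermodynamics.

W_max ≈ 264 kJ

T_C = 29 °C → 29 + 273.15 = 302.15 K.
The second-law ceiling is the Carnot efficiency, η_max = 1 − T_C/T_H = 1 − 302.15/626.00 = 0.5173.
W_max = η_max · Q_H = 0.5173 × 510 = 264 kJ.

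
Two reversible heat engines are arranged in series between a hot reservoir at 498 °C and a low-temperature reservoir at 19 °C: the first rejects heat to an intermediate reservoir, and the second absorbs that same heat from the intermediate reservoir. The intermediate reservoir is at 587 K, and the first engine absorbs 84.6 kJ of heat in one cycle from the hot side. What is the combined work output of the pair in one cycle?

T_H = 498 °C → 498 + 273.15 = 771.15 K.
T_C = 19 °C → 19 + 273.15 = 292.15 K.
Two reversible stages in series are equivalent to a single Carnot engine between T_H and T_C, so η_total = 1 − T_C/T_H = 1 − 292.15/771.15 = 0.6212.
W_total = η_total · Q_H = 0.6212 × 84.6 = 52.5 kJ.

W_total ≈ 52.5 kJ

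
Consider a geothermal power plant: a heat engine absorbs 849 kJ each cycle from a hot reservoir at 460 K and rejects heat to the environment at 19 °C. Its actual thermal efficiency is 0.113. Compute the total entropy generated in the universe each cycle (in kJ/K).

ΔS_univ ≈ 0.732 kJ/K

T_C = 19 °C → 19 + 273.15 = 292.15 K.
W = η·Q_H = 0.113 × 849 = 95.94 kJ, so Q_C = Q_H − W = 753.1 kJ.
Reservoir entropy changes: ΔS_H = −Q_H/T_H = −849/460.00 = -1.846 kJ/K and ΔS_C = +Q_C/T_C = 753.1/292.15 = 2.578 kJ/K.
ΔS_univ = −Q_H/T_H + Q_C/T_C = 0.732 kJ/K (> 0, since η = 0.113 < η_Carnot = 0.365).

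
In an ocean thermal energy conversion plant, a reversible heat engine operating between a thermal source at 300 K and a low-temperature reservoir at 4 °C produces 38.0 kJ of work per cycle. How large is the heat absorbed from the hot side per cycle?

T_C = 4 °C → 4 + 273.15 = 277.15 K.
The Carnot efficiency is η = 1 − T_C/T_H = 1 − 277.15/300.00 = 0.0762.
Q_H = W/η = 38.0/0.0762 = 499 kJ.

Q_H ≈ 499 kJ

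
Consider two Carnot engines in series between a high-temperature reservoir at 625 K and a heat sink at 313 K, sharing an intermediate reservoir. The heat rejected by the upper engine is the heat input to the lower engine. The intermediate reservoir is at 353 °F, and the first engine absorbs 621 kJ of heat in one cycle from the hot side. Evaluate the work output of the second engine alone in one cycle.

W₂ ≈ 137.6 kJ

T_m = 353 °F → (353 − 32) × 5/9 = 178.33 °C = 451.48 K.
Heat entering the second stage: Q_m = Q_H·(T_m/T_H) = 621 × 451.48/625.00 = 448.6 kJ.
Second-stage efficiency η₂ = 1 − T_C/T_m = 1 − 313.00/451.48 = 0.3067, so W₂ = η₂·Q_m = 137.6 kJ.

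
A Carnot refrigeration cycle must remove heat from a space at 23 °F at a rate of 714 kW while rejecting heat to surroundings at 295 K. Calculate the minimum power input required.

T_C = 23 °F → (23 − 32) × 5/9 = -5.00 °C = 268.15 K.
The reversible coefficient of performance is COP_R = T_C/(T_H − T_C) = 268.15/26.85 = 9.9870.
W = Q_C/COP_R = 714/9.9870 = 71.49 kW.

Ẇ_in ≈ 71.49 kW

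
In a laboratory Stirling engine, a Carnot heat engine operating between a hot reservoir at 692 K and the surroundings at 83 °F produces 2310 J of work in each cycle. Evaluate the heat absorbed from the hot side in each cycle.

T_C = 83 °F → (83 − 32) × 5/9 = 28.33 °C = 301.48 K.
η_rev = 1 − T_C/T_H = 1 − 301.48/692.00 = 0.5643.
Q_H = W/η = 2310/0.5643 = 4090 J.

Q_H ≈ 4090 J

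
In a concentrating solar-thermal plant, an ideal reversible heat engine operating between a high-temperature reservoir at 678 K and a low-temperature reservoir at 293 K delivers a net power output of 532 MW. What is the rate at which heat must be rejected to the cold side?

Q̇_C ≈ 405 MW

Since the cycle is reversible, η = 1 − T_C/T_H = 1 − 293.00/678.00 = 0.5678.
Since Q_C/Q_H = T_C/T_H and Q_H = W/η, Q_C = W·T_C/(T_H − T_C) = 532 × 293.00/385.00 = 405 MW.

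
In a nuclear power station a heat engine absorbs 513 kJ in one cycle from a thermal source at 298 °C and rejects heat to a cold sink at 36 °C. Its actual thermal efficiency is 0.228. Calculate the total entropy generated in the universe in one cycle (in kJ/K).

ΔS_univ ≈ 0.383 kJ/K

T_H = 298 °C → 298 + 273.15 = 571.15 K.
T_C = 36 °C → 36 + 273.15 = 309.15 K.
W = η·Q_H = 0.228 × 513 = 117.0 kJ, so Q_C = Q_H − W = 396.0 kJ.
The hot reservoir loses entropy Q_H/T_H = 513/571.15 = 0.8982 kJ/K; the cold reservoir gains Q_C/T_C = 396.0/309.15 = 1.281 kJ/K.
ΔS_univ = −Q_H/T_H + Q_C/T_C = 0.383 kJ/K (> 0, since η = 0.228 < η_Carnot = 0.459).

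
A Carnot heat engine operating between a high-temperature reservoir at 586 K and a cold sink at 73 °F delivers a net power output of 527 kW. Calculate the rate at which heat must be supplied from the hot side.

Q̇_H ≈ 1060 kW

T_C = 73 °F → (73 − 32) × 5/9 = 22.78 °C = 295.93 K.
η_rev = 1 − T_C/T_H = 1 − 295.93/586.00 = 0.4950.
Q_H = W/η = 527/0.4950 = 1060 kW.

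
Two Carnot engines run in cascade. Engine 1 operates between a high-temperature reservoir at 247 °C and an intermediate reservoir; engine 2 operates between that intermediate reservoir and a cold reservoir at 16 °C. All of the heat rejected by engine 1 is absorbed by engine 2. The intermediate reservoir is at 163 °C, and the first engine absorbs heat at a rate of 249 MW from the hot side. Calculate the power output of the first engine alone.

Ẇ₁ ≈ 40.2 MW

T_H = 247 °C → 247 + 273.15 = 520.15 K.
T_C = 16 °C → 16 + 273.15 = 289.15 K.
T_m = 163 °C → 163 + 273.15 = 436.15 K.
First-stage efficiency η₁ = 1 − T_m/T_H = 1 − 436.15/520.15 = 0.1615.
W₁ = η₁·Q_H = 0.1615 × 249 = 40.2 MW.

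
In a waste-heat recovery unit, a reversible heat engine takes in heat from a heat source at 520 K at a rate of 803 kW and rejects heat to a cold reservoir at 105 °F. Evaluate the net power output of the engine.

Ẇ ≈ 318.6 kW

T_C = 105 °F → (105 − 32) × 5/9 = 40.56 °C = 313.71 K.
Carnot efficiency: η = 1 − T_C/T_H = 1 − 313.71/520.00 = 0.3967.
W = η·Q_H = 0.3967 × 803 = 318.6 kW.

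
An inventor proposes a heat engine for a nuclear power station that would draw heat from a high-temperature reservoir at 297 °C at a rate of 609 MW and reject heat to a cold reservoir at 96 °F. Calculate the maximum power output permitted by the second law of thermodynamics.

Ẇ_max ≈ 279 MW

T_H = 297 °C → 297 + 273.15 = 570.15 K.
T_C = 96 °F → (96 − 32) × 5/9 = 35.56 °C = 308.71 K.
The second-law ceiling is the Carnot efficiency, η_max = 1 − T_C/T_H = 1 − 308.71/570.15 = 0.4586.
W_max = η_max · Q_H = 0.4586 × 609 = 279 MW.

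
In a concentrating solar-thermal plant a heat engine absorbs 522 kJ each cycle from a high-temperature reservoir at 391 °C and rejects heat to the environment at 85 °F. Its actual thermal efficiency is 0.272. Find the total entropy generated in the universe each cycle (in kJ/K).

T_H = 391 °C → 391 + 273.15 = 664.15 K.
T_C = 85 °F → (85 − 32) × 5/9 = 29.44 °C = 302.59 K.
W = η·Q_H = 0.272 × 522 = 142.0 kJ, so Q_C = Q_H − W = 380.0 kJ.
Reservoir entropy changes: ΔS_H = −Q_H/T_H = −522/664.15 = -0.7860 kJ/K and ΔS_C = +Q_C/T_C = 380.0/302.59 = 1.256 kJ/K.
ΔS_univ = −Q_H/T_H + Q_C/T_C = 0.470 kJ/K (> 0, since η = 0.272 < η_Carnot = 0.544).

ΔS_univ ≈ 0.470 kJ/K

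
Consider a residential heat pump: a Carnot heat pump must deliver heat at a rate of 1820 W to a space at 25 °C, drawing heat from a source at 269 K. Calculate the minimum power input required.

Ẇ_in ≈ 177.9 W

T_H = 25 °C → 25 + 273.15 = 298.15 K.
Reversible heating COP: COP_HP = T_H/(T_H − T_C) = 298.15/29.15 = 10.2281.
W = Q_H/COP_HP = 1820/10.2281 = 177.9 W.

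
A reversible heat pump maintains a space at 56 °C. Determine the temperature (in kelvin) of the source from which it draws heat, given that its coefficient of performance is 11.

T_C ≈ 299.2 K

T_H = 56 °C → 56 + 273.15 = 329.15 K.
COP_HP = T_H/(T_H − T_C) ⇒ T_C = T_H·(COP_HP − 1)/COP_HP = 329.15 × (11 − 1)/11 = 299.2 K.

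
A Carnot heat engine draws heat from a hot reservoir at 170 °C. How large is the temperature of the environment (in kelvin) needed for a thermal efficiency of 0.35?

T_C ≈ 288 K

T_H = 170 °C → 170 + 273.15 = 443.15 K.
From η = 1 − T_C/T_H, T_C = T_H·(1 − η) = 443.15 × (1 − 0.35) = 288 K.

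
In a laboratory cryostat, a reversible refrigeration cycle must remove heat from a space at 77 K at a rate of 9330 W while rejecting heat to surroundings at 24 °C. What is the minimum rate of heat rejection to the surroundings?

Q̇_H ≈ 36010 W

T_H = 24 °C → 24 + 273.15 = 297.15 K.
For a reversible cycle Q_H/Q_C = T_H/T_C, so Q_H = Q_C·T_H/T_C = 9330 × 297.15/77.00 = 36010 W.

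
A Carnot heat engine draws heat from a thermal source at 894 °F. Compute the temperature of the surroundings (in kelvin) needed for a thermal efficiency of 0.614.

T_C ≈ 290 K

T_H = 894 °F → (894 − 32) × 5/9 = 478.89 °C = 752.04 K.
From η = 1 − T_C/T_H, T_C = T_H·(1 − η) = 752.04 × (1 − 0.614) = 290 K.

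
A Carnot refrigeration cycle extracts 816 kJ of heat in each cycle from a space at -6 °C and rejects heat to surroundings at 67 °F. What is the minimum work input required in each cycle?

T_H = 67 °F → (67 − 32) × 5/9 = 19.44 °C = 292.59 K.
T_C = -6 °C → -6 + 273.15 = 267.15 K.
COP_R = T_C/(T_H − T_C) = 267.15/25.44 = 10.4993.
W = Q_C/COP_R = 816/10.4993 = 77.7 kJ.

W_in ≈ 77.7 kJ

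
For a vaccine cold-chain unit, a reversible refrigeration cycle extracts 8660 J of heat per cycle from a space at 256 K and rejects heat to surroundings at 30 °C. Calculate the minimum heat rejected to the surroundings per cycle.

Q_H ≈ 10300 J

T_H = 30 °C → 30 + 273.15 = 303.15 K.
For a reversible cycle Q_H/Q_C = T_H/T_C, so Q_H = Q_C·T_H/T_C = 8660 × 303.15/256.00 = 10300 J.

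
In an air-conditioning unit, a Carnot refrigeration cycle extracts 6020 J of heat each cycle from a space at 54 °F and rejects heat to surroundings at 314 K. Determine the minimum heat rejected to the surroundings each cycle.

T_C = 54 °F → (54 − 32) × 5/9 = 12.22 °C = 285.37 K.
For a reversible cycle Q_H/Q_C = T_H/T_C, so Q_H = Q_C·T_H/T_C = 6020 × 314.00/285.37 = 6620 J.

Q_H ≈ 6620 J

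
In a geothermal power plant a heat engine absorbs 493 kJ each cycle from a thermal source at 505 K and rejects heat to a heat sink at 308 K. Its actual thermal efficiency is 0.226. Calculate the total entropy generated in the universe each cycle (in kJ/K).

ΔS_univ ≈ 0.263 kJ/K

W = η·Q_H = 0.226 × 493 = 111.4 kJ, so Q_C = Q_H − W = 381.6 kJ.
Entropy balance on the reservoirs: −Q_H/T_H = -0.9762 kJ/K, +Q_C/T_C = 1.239 kJ/K.
ΔS_univ = −Q_H/T_H + Q_C/T_C = 0.263 kJ/K (> 0, since η = 0.226 < η_Carnot = 0.390).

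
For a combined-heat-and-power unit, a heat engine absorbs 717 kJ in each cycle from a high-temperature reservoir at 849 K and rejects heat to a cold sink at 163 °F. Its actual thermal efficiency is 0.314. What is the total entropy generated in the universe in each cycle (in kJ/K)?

ΔS_univ ≈ 0.577 kJ/K

T_C = 163 °F → (163 − 32) × 5/9 = 72.78 °C = 345.93 K.
W = η·Q_H = 0.314 × 717 = 225.1 kJ, so Q_C = Q_H − W = 491.9 kJ.
Entropy balance on the reservoirs: −Q_H/T_H = -0.8445 kJ/K, +Q_C/T_C = 1.422 kJ/K.
ΔS_univ = −Q_H/T_H + Q_C/T_C = 0.577 kJ/K (> 0, since η = 0.314 < η_Carnot = 0.593).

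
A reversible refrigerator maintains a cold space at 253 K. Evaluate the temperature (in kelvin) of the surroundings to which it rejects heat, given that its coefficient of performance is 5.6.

COP_R = T_C/(T_H − T_C) ⇒ T_H = T_C·(1 + 1/COP_R) = 253.00 × (1 + 1/5.6) = 298 K.

T_H ≈ 298 K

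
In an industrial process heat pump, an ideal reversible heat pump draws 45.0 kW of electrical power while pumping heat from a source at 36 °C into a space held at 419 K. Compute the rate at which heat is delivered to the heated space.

Q̇_H ≈ 171.6 kW

T_C = 36 °C → 36 + 273.15 = 309.15 K.
For a reversible heat pump, COP_HP = T_H/(T_H − T_C) = 419.00/109.85 = 3.8143.
Q_H = COP_HP · W = 3.8143 × 45.0 = 171.6 kW.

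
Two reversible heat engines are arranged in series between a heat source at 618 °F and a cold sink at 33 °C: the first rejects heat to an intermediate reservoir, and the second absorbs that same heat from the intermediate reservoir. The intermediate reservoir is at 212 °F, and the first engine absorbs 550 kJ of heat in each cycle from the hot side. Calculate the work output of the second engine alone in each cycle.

W₂ ≈ 61.55 kJ

T_H = 618 °F → (618 − 32) × 5/9 = 325.56 °C = 598.71 K.
T_C = 33 °C → 33 + 273.15 = 306.15 K.
T_m = 212 °F → (212 − 32) × 5/9 = 100.00 °C = 373.15 K.
Heat entering the second stage: Q_m = Q_H·(T_m/T_H) = 550 × 373.15/598.71 = 342.8 kJ.
Second-stage efficiency η₂ = 1 − T_C/T_m = 1 − 306.15/373.15 = 0.1796, so W₂ = η₂·Q_m = 61.55 kJ.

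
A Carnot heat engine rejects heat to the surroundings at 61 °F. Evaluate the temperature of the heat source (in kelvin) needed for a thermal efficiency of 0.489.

T_C = 61 °F → (61 − 32) × 5/9 = 16.11 °C = 289.26 K.
From η = 1 − T_C/T_H, solving for T_H gives T_H = T_C/(1 − η) = 289.26/(1 − 0.489) = 566.1 K.

T_H ≈ 566.1 K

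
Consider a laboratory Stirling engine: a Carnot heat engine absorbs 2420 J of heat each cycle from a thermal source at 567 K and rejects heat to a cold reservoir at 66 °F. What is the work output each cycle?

T_C = 66 °F → (66 − 32) × 5/9 = 18.89 °C = 292.04 K.
Carnot efficiency: η = 1 − T_C/T_H = 1 − 292.04/567.00 = 0.4849.
W = η·Q_H = 0.4849 × 2420 = 1170 J.

W ≈ 1170 J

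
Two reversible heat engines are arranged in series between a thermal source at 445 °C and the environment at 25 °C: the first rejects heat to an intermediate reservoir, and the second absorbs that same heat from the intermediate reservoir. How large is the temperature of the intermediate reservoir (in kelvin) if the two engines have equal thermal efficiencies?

T_H = 445 °C → 445 + 273.15 = 718.15 K.
T_C = 25 °C → 25 + 273.15 = 298.15 K.
Equal efficiencies require 1 − T_m/T_H = 1 − T_C/T_m, i.e. T_m/T_H = T_C/T_m, so T_m = √(T_H·T_C) = √(718.15 × 298.15) = 462.7 K.

T_m ≈ 462.7 K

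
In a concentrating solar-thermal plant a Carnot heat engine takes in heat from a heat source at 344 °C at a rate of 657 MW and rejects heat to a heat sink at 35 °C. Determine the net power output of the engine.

T_H = 344 °C → 344 + 273.15 = 617.15 K.
T_C = 35 °C → 35 + 273.15 = 308.15 K.
For a reversible engine, η = 1 − T_C/T_H = 1 − 308.15/617.15 = 0.5007.
W = η·Q_H = 0.5007 × 657 = 329 MW.

Ẇ ≈ 329 MW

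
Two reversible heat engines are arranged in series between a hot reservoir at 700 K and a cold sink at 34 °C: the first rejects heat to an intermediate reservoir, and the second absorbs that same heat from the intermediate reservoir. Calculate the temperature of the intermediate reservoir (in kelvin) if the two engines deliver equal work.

T_m ≈ 504 K

T_C = 34 °C → 34 + 273.15 = 307.15 K.
For reversible stages Q_m = Q_H·(T_m/T_H). Setting W₁ = Q_H(1 − T_m/T_H) equal to W₂ = Q_m(1 − T_C/T_m) = Q_H·(T_m − T_C)/T_H gives T_H − T_m = T_m − T_C, so T_m = (T_H + T_C)/2 = (700.00 + 307.15)/2 = 504 K.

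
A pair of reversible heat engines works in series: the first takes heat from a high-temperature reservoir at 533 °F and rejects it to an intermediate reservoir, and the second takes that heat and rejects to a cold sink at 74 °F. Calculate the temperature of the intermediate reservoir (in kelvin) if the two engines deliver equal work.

T_H = 533 °F → (533 − 32) × 5/9 = 278.33 °C = 551.48 K.
T_C = 74 °F → (74 − 32) × 5/9 = 23.33 °C = 296.48 K.
For reversible stages Q_m = Q_H·(T_m/T_H). Setting W₁ = Q_H(1 − T_m/T_H) equal to W₂ = Q_m(1 − T_C/T_m) = Q_H·(T_m − T_C)/T_H gives T_H − T_m = T_m − T_C, so T_m = (T_H + T_C)/2 = (551.48 + 296.48)/2 = 424 K.

T_m ≈ 424 K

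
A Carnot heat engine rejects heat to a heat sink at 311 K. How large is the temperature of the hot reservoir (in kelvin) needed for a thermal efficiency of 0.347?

From η = 1 − T_C/T_H, solving for T_H gives T_H = T_C/(1 − η) = 311.00/(1 − 0.347) = 476 K.

T_H ≈ 476 K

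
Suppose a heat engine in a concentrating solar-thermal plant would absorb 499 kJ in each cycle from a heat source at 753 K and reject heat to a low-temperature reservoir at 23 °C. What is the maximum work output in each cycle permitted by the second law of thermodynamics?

W_max ≈ 303 kJ

T_C = 23 °C → 23 + 273.15 = 296.15 K.
By the Carnot theorem, η_max = 1 − T_C/T_H = 1 − 296.15/753.00 = 0.6067.
W_max = η_max · Q_H = 0.6067 × 499 = 303 kJ.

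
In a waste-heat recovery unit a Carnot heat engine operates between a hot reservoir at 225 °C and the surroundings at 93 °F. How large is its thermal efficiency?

η ≈ 0.3836

T_H = 225 °C → 225 + 273.15 = 498.15 K.
T_C = 93 °F → (93 − 32) × 5/9 = 33.89 °C = 307.04 K.
Since the cycle is reversible, η = 1 − T_C/T_H = 1 − 307.04/498.15 = 0.3836.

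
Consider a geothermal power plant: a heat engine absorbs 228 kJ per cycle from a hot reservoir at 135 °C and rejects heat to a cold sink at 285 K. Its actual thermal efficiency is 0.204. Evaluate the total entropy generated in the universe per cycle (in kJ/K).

ΔS_univ ≈ 0.0782 kJ/K

T_H = 135 °C → 135 + 273.15 = 408.15 K.
W = η·Q_H = 0.204 × 228 = 46.51 kJ, so Q_C = Q_H − W = 181.5 kJ.
Reservoir entropy changes: ΔS_H = −Q_H/T_H = −228/408.15 = -0.5586 kJ/K and ΔS_C = +Q_C/T_C = 181.5/285.00 = 0.6368 kJ/K.
ΔS_univ = −Q_H/T_H + Q_C/T_C = 0.0782 kJ/K (> 0, since η = 0.204 < η_Carnot = 0.302).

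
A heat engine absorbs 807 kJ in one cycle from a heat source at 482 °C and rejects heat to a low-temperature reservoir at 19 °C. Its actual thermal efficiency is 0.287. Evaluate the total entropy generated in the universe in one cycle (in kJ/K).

ΔS_univ ≈ 0.901 kJ/K

T_H = 482 °C → 482 + 273.15 = 755.15 K.
T_C = 19 °C → 19 + 273.15 = 292.15 K.
W = η·Q_H = 0.287 × 807 = 231.6 kJ, so Q_C = Q_H − W = 575.4 kJ.
Entropy balance on the reservoirs: −Q_H/T_H = -1.069 kJ/K, +Q_C/T_C = 1.970 kJ/K.
ΔS_univ = −Q_H/T_H + Q_C/T_C = 0.901 kJ/K (> 0, since η = 0.287 < η_Carnot = 0.613).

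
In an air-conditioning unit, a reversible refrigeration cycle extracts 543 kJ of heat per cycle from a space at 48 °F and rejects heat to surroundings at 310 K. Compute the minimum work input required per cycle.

W_in ≈ 53.83 kJ

T_C = 48 °F → (48 − 32) × 5/9 = 8.89 °C = 282.04 K.
COP_R = T_C/(T_H − T_C) = 282.04/27.96 = 10.0868.
W = Q_C/COP_R = 543/10.0868 = 53.83 kJ.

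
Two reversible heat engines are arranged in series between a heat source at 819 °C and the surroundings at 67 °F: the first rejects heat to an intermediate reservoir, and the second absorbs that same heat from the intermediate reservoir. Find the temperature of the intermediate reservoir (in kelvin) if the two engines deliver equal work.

T_m ≈ 692 K

T_H = 819 °C → 819 + 273.15 = 1092.15 K.
T_C = 67 °F → (67 − 32) × 5/9 = 19.44 °C = 292.59 K.
For reversible stages Q_m = Q_H·(T_m/T_H). Setting W₁ = Q_H(1 − T_m/T_H) equal to W₂ = Q_m(1 − T_C/T_m) = Q_H·(T_m − T_C)/T_H gives T_H − T_m = T_m − T_C, so T_m = (T_H + T_C)/2 = (1092.15 + 292.59)/2 = 692 K.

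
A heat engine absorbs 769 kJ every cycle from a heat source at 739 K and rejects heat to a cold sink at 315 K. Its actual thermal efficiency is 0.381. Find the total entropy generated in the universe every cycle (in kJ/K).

W = η·Q_H = 0.381 × 769 = 293.0 kJ, so Q_C = Q_H − W = 476.0 kJ.
Entropy balance on the reservoirs: −Q_H/T_H = -1.041 kJ/K, +Q_C/T_C = 1.511 kJ/K.
ΔS_univ = −Q_H/T_H + Q_C/T_C = 0.4706 kJ/K (> 0, since η = 0.381 < η_Carnot = 0.574).

ΔS_univ ≈ 0.4706 kJ/K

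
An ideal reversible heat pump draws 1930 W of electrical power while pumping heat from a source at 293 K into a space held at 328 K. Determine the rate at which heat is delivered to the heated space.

Q̇_H ≈ 18100 W

The Carnot heat-pump COP is COP_HP = T_H/(T_H − T_C) = 328.00/35.00 = 9.3714.
Q_H = COP_HP · W = 9.3714 × 1930 = 18100 W.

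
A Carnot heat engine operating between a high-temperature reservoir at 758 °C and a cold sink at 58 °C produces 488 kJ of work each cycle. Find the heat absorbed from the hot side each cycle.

Q_H ≈ 718.9 kJ

T_H = 758 °C → 758 + 273.15 = 1031.15 K.
T_C = 58 °C → 58 + 273.15 = 331.15 K.
The Carnot efficiency is η = 1 − T_C/T_H = 1 − 331.15/1031.15 = 0.6789.
Q_H = W/η = 488/0.6789 = 718.9 kJ.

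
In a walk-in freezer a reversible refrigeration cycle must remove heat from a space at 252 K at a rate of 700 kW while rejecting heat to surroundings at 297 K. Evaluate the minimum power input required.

COP_R = T_C/(T_H − T_C) = 252.00/45.00 = 5.6000.
W = Q_C/COP_R = 700/5.6000 = 125.0 kW.

Ẇ_in ≈ 125.0 kW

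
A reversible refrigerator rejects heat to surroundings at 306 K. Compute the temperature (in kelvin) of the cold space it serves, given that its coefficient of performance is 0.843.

COP_R = T_C/(T_H − T_C) ⇒ T_C = T_H·COP_R/(1 + COP_R) = 306.00 × 0.843/(1 + 0.843) = 140 K.

T_C ≈ 140 K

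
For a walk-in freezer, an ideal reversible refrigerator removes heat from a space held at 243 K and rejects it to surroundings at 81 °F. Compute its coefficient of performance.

T_H = 81 °F → (81 − 32) × 5/9 = 27.22 °C = 300.37 K.
Carnot COP: COP_R = T_C/(T_H − T_C) = 243.00/(300.37 − 243.00) = 4.235.

COP_R ≈ 4.235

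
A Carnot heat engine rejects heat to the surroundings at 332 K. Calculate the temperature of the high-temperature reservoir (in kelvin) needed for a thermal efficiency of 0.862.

From η = 1 − T_C/T_H, solving for T_H gives T_H = T_C/(1 − η) = 332.00/(1 − 0.862) = 2410 K.

T_H ≈ 2410 K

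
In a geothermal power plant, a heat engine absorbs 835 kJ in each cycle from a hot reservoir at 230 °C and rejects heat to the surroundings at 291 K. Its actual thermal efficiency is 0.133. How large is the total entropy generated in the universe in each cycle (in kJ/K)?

ΔS_univ ≈ 0.828 kJ/K

T_H = 230 °C → 230 + 273.15 = 503.15 K.
W = η·Q_H = 0.133 × 835 = 111.1 kJ, so Q_C = Q_H − W = 723.9 kJ.
Entropy balance on the reservoirs: −Q_H/T_H = -1.660 kJ/K, +Q_C/T_C = 2.488 kJ/K.
ΔS_univ = −Q_H/T_H + Q_C/T_C = 0.828 kJ/K (> 0, since η = 0.133 < η_Carnot = 0.422).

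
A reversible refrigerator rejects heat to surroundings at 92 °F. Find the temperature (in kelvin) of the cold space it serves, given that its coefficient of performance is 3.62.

T_H = 92 °F → (92 − 32) × 5/9 = 33.33 °C = 306.48 K.
COP_R = T_C/(T_H − T_C) ⇒ T_C = T_H·COP_R/(1 + COP_R) = 306.48 × 3.62/(1 + 3.62) = 240 K.

T_C ≈ 240 K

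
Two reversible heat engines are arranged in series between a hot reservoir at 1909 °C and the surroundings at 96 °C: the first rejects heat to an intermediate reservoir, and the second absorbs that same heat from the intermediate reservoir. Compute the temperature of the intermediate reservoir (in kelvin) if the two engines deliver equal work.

T_m ≈ 1276 K

T_H = 1909 °C → 1909 + 273.15 = 2182.15 K.
T_C = 96 °C → 96 + 273.15 = 369.15 K.
For reversible stages Q_m = Q_H·(T_m/T_H). Setting W₁ = Q_H(1 − T_m/T_H) equal to W₂ = Q_m(1 − T_C/T_m) = Q_H·(T_m − T_C)/T_H gives T_H − T_m = T_m − T_C, so T_m = (T_H + T_C)/2 = (2182.15 + 369.15)/2 = 1276 K.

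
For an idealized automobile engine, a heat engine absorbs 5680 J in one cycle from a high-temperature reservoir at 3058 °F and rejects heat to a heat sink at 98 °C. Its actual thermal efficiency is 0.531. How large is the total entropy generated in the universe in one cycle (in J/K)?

ΔS_univ ≈ 4.271 J/K

T_H = 3058 °F → (3058 − 32) × 5/9 = 1681.11 °C = 1954.26 K.
T_C = 98 °C → 98 + 273.15 = 371.15 K.
W = η·Q_H = 0.531 × 5680 = 3016 J, so Q_C = Q_H − W = 2664 J.
Reservoir entropy changes: ΔS_H = −Q_H/T_H = −5680/1954.26 = -2.906 J/K and ΔS_C = +Q_C/T_C = 2664/371.15 = 7.177 J/K.
ΔS_univ = −Q_H/T_H + Q_C/T_C = 4.271 J/K (> 0, since η = 0.531 < η_Carnot = 0.810).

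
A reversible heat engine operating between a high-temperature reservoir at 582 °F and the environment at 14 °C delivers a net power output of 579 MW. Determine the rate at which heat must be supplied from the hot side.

Q̇_H ≈ 1149 MW

T_H = 582 °F → (582 − 32) × 5/9 = 305.56 °C = 578.71 K.
T_C = 14 °C → 14 + 273.15 = 287.15 K.
Carnot efficiency: η = 1 − T_C/T_H = 1 − 287.15/578.71 = 0.5038.
Q_H = W/η = 579/0.5038 = 1149 MW.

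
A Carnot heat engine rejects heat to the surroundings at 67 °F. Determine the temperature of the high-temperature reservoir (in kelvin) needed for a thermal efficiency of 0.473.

T_H ≈ 555.2 K

T_C = 67 °F → (67 − 32) × 5/9 = 19.44 °C = 292.59 K.
From η = 1 − T_C/T_H, solving for T_H gives T_H = T_C/(1 − η) = 292.59/(1 − 0.473) = 555.2 K.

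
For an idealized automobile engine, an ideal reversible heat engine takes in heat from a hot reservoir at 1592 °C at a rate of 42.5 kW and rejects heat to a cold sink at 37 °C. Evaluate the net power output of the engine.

Ẇ ≈ 35.4 kW

T_H = 1592 °C → 1592 + 273.15 = 1865.15 K.
T_C = 37 °C → 37 + 273.15 = 310.15 K.
The Carnot efficiency is η = 1 − T_C/T_H = 1 − 310.15/1865.15 = 0.8337.
W = η·Q_H = 0.8337 × 42.5 = 35.4 kW.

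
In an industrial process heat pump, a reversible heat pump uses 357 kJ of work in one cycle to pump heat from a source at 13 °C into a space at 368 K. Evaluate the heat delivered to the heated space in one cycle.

T_C = 13 °C → 13 + 273.15 = 286.15 K.
Reversible heating COP: COP_HP = T_H/(T_H − T_C) = 368.00/81.85 = 4.4960.
Q_H = COP_HP · W = 4.4960 × 357 = 1605 kJ.

Q_H ≈ 1605 kJ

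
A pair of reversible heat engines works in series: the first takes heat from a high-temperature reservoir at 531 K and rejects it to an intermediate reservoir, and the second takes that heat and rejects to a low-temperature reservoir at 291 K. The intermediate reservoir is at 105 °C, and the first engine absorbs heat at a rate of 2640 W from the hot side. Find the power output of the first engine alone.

T_m = 105 °C → 105 + 273.15 = 378.15 K.
First-stage efficiency η₁ = 1 − T_m/T_H = 1 − 378.15/531.00 = 0.2879.
W₁ = η₁·Q_H = 0.2879 × 2640 = 759.9 W.

Ẇ₁ ≈ 759.9 W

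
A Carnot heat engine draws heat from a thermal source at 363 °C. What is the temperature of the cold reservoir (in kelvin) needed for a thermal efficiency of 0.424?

T_C ≈ 366 K

T_H = 363 °C → 363 + 273.15 = 636.15 K.
From η = 1 − T_C/T_H, T_C = T_H·(1 − η) = 636.15 × (1 − 0.424) = 366 K.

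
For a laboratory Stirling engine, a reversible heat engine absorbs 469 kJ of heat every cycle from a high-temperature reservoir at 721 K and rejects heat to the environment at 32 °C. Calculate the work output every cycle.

W ≈ 270.5 kJ

T_C = 32 °C → 32 + 273.15 = 305.15 K.
For a reversible engine, η = 1 − T_C/T_H = 1 − 305.15/721.00 = 0.5768.
W = η·Q_H = 0.5768 × 469 = 270.5 kJ.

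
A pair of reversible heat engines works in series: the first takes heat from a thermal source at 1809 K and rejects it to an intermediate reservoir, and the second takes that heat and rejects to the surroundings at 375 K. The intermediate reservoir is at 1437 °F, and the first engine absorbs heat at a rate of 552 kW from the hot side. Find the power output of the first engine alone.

Ẇ₁ ≈ 230 kW

T_m = 1437 °F → (1437 − 32) × 5/9 = 780.56 °C = 1053.71 K.
First-stage efficiency η₁ = 1 − T_m/T_H = 1 − 1053.71/1809.00 = 0.4175.
W₁ = η₁·Q_H = 0.4175 × 552 = 230 kW.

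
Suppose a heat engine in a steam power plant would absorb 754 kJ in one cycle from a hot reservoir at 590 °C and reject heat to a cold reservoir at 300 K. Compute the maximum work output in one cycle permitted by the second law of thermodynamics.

W_max ≈ 492 kJ

T_H = 590 °C → 590 + 273.15 = 863.15 K.
The upper bound on efficiency is η_max = 1 − T_C/T_H = 1 − 300.00/863.15 = 0.6524.
W_max = η_max · Q_H = 0.6524 × 754 = 492 kJ.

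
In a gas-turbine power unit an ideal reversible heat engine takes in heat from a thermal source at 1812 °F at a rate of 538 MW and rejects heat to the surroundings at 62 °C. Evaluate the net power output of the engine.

Ẇ ≈ 395.1 MW

T_H = 1812 °F → (1812 − 32) × 5/9 = 988.89 °C = 1262.04 K.
T_C = 62 °C → 62 + 273.15 = 335.15 K.
Since the cycle is reversible, η = 1 − T_C/T_H = 1 − 335.15/1262.04 = 0.7344.
W = η·Q_H = 0.7344 × 538 = 395.1 MW.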